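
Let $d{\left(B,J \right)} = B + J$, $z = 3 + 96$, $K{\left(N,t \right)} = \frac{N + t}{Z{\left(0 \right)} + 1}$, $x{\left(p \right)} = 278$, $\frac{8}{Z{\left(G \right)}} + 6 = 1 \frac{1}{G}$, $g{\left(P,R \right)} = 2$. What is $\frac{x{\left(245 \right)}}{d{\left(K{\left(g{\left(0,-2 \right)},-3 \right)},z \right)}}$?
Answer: $\frac{139}{49} \approx 2.8367$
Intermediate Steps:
$Z{\left(G \right)} = \frac{8}{-6 + \frac{1}{G}}$ ($Z{\left(G \right)} = \frac{8}{-6 + 1 \frac{1}{G}} = \frac{8}{-6 + \frac{1}{G}}$)
$K{\left(N,t \right)} = N + t$ ($K{\left(N,t \right)} = \frac{N + t}{\left(-8\right) 0 \frac{1}{-1 + 6 \cdot 0} + 1} = \frac{N + t}{\left(-8\right) 0 \frac{1}{-1 + 0} + 1} = \frac{N + t}{\left(-8\right) 0 \frac{1}{-1} + 1} = \frac{N + t}{\left(-8\right) 0 \left(-1\right) + 1} = \frac{N + t}{0 + 1} = \frac{N + t}{1} = \left(N + t\right) 1 = N + t$)
$z = 99$
$\frac{x{\left(245 \right)}}{d{\left(K{\left(g{\left(0,-2 \right)},-3 \right)},z \right)}} = \frac{278}{\left(2 - 3\right) + 99} = \frac{278}{-1 + 99} = \frac{278}{98} = 278 \cdot \frac{1}{98} = \frac{139}{49}$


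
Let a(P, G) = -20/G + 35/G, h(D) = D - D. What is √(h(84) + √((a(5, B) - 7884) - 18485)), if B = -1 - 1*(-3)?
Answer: 2^(¾)*52723^(¼)*√I/2 ≈ 9.0101 + 9.0101*I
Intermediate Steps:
h(D) = 0
B = 2 (B = -1 + 3 = 2)
a(P, G) = 15/G
√(h(84) + √((a(5, B) - 7884) - 18485)) = √(0 + √((15/2 - 7884) - 18485)) = √(0 + √(-15753/2 - 18485)) = √(0 + √(-52723/2)) = √(0 + I*√105446/2) = √(I*√105446/2) = 2^(¾)*52723^(¼)*√I/2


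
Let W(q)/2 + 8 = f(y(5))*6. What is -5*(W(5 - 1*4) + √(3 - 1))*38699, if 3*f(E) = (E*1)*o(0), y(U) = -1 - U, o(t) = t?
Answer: 3095920 - 193495*√2 ≈ 2.8223e+6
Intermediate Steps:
f(E) = 0 (f(E) = ((E*1)*0)/3 = (E*0)/3 = (⅓)*0 = 0)
W(q) = -16 (W(q) = -16 + 2*(0*6) = -16 + 2*0 = -16 + 0 = -16)
-5*(W(5 - 1*4) + √(3 - 1))*38699 = -5*(-16 + √(3 - 1))*38699 = -5*(-16 + √2)*38699 = (80 - 5*√2)*38699 = 3095920 - 193495*√2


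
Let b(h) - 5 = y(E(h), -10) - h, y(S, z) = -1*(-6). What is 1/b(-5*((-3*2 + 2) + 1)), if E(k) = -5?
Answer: -¼ ≈ -0.25000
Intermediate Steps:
y(S, z) = 6
b(h) = 11 - h (b(h) = 5 + (6 - h) = 11 - h)
1/b(-5*((-3*2 + 2) + 1)) = 1/(11 - (-5)*((-3*2 + 2) + 1)) = 1/(11 - (-5)*((-6 + 2) + 1)) = 1/(11 - (-5)*(-4 + 1)) = 1/(11 - (-5)*(-3)) = 1/(11 - 1*15) = 1/(11 - 15) = 1/(-4) = -¼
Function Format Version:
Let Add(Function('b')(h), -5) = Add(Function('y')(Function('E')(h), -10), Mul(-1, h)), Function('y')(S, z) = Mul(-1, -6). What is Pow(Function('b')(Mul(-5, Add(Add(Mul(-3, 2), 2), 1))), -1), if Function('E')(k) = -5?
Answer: Rational(-1, 4) ≈ -0.25000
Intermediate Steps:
Function('y')(S, z) = 6
Function('b')(h) = Add(11, Mul(-1, h)) (Function('b')(h) = Add(5, Add(6, Mul(-1, h))) = Add(11, Mul(-1, h)))
Pow(Function('b')(Mul(-5, Add(Add(Mul(-3, 2), 2), 1))), -1) = Pow(Add(11, Mul(-1, Mul(-5, Add(Add(Mul(-3, 2), 2), 1)))), -1) = Pow(Add(11, Mul(-1, Mul(-5, Add(Add(-6, 2), 1)))), -1) = Pow(Add(11, Mul(-1, Mul(-5, Add(-4, 1)))), -1) = Pow(Add(11, Mul(-1, Mul(-5, -3))), -1) = Pow(Add(11, Mul(-1, 15)), -1) = Pow(Add(11, -15), -1) = Pow(-4, -1) = Rational(-1, 4)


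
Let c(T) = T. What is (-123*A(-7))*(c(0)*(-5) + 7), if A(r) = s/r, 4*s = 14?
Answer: 861/2 ≈ 430.50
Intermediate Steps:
s = 7/2 (s = (1/4)*14 = 7/2 ≈ 3.5000)
A(r) = 7/(2*r)
(-123*A(-7))*(c(0)*(-5) + 7) = (-861/(2*(-7)))*(0*(-5) + 7) = (-861*(-1)/(2*7))*(0 + 7) = -123*(-1/2)*7 = (123/2)*7 = 861/2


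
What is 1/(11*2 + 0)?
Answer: 1/22 ≈ 0.045455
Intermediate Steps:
1/(11*2 + 0) = 1/(22 + 0) = 1/22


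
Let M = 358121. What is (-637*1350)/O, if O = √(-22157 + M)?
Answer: -143325*√83991/27997 ≈ -1483.6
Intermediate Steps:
O = 2*√83991 (O = √(-22157 + 358121) = √335964 = 2*√83991 ≈ 579.62)
(-637*1350)/O = (-637*1350)/((2*√83991)) = -143325*√83991/27997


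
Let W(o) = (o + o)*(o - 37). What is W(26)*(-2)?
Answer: 1144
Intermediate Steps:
W(o) = 2*o*(-37 + o) (W(o) = (2*o)*(-37 + o) = 2*o*(-37 + o))
W(26)*(-2) = (2*26*(-37 + 26))*(-2) = (2*26*(-11))*(-2) = -572*(-2) = 1144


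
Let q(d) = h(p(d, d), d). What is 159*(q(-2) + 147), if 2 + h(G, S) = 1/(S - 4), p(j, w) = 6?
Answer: 46057/2 ≈ 23029.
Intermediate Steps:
h(G, S) = -2 + 1/(-4 + S) (h(G, S) = -2 + 1/(S - 4) = -2 + 1/(-4 + S))
q(d) = (9 - 2*d)/(-4 + d)
159*(q(-2) + 147) = 159*((9 - 2*(-2))/(-4 - 2) + 147) = 159*((9 + 4)/(-6) + 147) = 159*(-1/6*13 + 147) = 159*(-13/6 + 147) = 159*(869/6) = 46057/2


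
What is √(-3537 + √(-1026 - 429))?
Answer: √(-3537 + I*√1455) ≈ 0.3207 + 59.474*I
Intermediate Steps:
√(-3537 + √(-1026 - 429)) = √(-3537 + √(-1455)) = √(-3537 + I*√1455)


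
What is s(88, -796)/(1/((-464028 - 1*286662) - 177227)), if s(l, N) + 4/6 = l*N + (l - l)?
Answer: 194998045882/3 ≈ 6.4999e+10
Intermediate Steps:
s(l, N) = -2/3 + N*l (s(l, N) = -2/3 + (l*N + (l - l)) = -2/3 + (N*l + 0) = -2/3 + N*l)
s(88, -796)/(1/((-464028 - 1*286662) - 177227)) = (-2/3 - 796*88)/(1/((-464028 - 1*286662) - 177227)) = (-2/3 - 70048)/(1/((-464028 - 286662) - 177227)) = -210146/(3*(1/(-750690 - 177227))) = -210146/(3*(1/(-927917))) = -210146/(3*(-1/927917)) = -210146/3*(-927917) = 194998045882/3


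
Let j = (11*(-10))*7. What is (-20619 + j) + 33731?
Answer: 12342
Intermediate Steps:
j = -770 (j = -110*7 = -770)
(-20619 + j) + 33731 = (-20619 - 770) + 33731 = -21389 + 33731 = 12342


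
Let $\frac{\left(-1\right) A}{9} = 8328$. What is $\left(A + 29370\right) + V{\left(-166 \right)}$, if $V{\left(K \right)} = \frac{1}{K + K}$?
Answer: $- \frac{15133225}{332} \approx -45582.0$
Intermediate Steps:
$A = -74952$ ($A = \left(-9\right) 8328 = -74952$)
$V{\left(K \right)} = \frac{1}{2 K}$
$\left(A + 29370\right) + V{\left(-166 \right)} = \left(-74952 + 29370\right) + \frac{1}{2 \left(-166\right)} = -45582 + \frac{1}{2} \left(- \frac{1}{166}\right) = -45582 - \frac{1}{332} = - \frac{15133225}{332}$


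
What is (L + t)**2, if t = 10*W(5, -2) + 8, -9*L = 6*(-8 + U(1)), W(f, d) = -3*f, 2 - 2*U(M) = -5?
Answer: 19321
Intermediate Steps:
U(M) = 7/2 (U(M) = 1 - 1/2*(-5) = 1 + 5/2 = 7/2)
L = 3 (L = -2*(-8 + 7/2)/3 = -2*(-9)/(3*2) = -1/9*(-27) = 3)
t = -142 (t = 10*(-3*5) + 8 = 10*(-15) + 8 = -150 + 8 = -142)
(L + t)**2 = (3 - 142)**2 = (-139)**2 = 19321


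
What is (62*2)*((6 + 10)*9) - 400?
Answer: 17456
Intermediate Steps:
(62*2)*((6 + 10)*9) - 400 = 124*(16*9) - 400 = 124*144 - 400 = 17856 - 400 = 17456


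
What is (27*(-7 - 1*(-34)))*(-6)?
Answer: -4374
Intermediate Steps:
(27*(-7 - 1*(-34)))*(-6) = (27*(-7 + 34))*(-6) = (27*27)*(-6) = 729*(-6) = -4374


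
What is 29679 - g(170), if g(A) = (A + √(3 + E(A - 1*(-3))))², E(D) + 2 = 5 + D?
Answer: 600 - 340*√179 ≈ -3948.9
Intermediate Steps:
E(D) = 3 + D (E(D) = -2 + (5 + D) = 3 + D)
g(A) = (A + √(9 + A))² (g(A) = (A + √(3 + (3 + (A - 1*(-3)))))² = (A + √(3 + (3 + (A + 3))))² = (A + √(3 + (3 + (3 + A))))² = (A + √(3 + (6 + A)))² = (A + √(9 + A))²)
29679 - g(170) = 29679 - (170 + √(9 + 170))² = 29679 - (170 + √179)²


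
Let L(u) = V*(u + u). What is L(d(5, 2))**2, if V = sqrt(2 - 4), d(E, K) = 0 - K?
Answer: -32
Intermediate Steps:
d(E, K) = -K
V = I*sqrt(2) (V = sqrt(-2) = I*sqrt(2) ≈ 1.4142*I)
L(u) = 2*I*u*sqrt(2) (L(u) = (I*sqrt(2))*(u + u) = (I*sqrt(2))*(2*u) = 2*I*u*sqrt(2))
L(d(5, 2))**2 = (2*I*(-1*2)*sqrt(2))**2 = (2*I*(-2)*sqrt(2))**2 = (-4*I*sqrt(2))**2 = -32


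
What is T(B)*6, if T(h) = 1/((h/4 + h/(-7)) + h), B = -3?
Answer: -56/31 ≈ -1.8065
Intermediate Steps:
T(h) = 28/(31*h) (T(h) = 1/((h*(¼) + h*(-⅐)) + h) = 1/((h/4 - h/7) + h) = 1/(3*h/28 + h) = 1/(31*h/28) = 28/(31*h))
T(B)*6 = ((28/31)/(-3))*6 = ((28/31)*(-⅓))*6 = -28/93*6 = -56/31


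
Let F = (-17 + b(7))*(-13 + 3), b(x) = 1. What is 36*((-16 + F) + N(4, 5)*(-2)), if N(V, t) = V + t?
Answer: 4536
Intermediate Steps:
F = 160 (F = (-17 + 1)*(-13 + 3) = -16*(-10) = 160)
36*((-16 + F) + N(4, 5)*(-2)) = 36*((-16 + 160) + (4 + 5)*(-2)) = 36*(144 + 9*(-2)) = 36*(144 - 18) = 36*126 = 4536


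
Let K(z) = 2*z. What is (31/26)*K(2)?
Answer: 62/13 ≈ 4.7692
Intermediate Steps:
(31/26)*K(2) = (31/26)*(2*2) = (31*(1/26))*4 = (31/26)*4 = 62/13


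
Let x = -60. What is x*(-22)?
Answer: 1320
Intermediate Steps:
x*(-22) = -60*(-22) = 1320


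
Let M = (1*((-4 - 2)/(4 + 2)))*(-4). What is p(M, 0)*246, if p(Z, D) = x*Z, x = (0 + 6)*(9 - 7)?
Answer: 11808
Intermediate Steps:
x = 12 (x = 6*2 = 12)
M = 4 (M = (1*(-6/6))*(-4) = (1*(-6*1/6))*(-4) = (1*(-1))*(-4) = -1*(-4) = 4)
p(Z, D) = 12*Z
p(M, 0)*246 = (12*4)*246 = 48*246 = 11808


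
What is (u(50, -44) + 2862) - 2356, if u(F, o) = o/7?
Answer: 3498/7 ≈ 499.71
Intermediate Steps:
u(F, o) = o/7
(u(50, -44) + 2862) - 2356 = ((⅐)*(-44) + 2862) - 2356 = (-44/7 + 2862) - 2356 = 19990/7 - 2356 = 3498/7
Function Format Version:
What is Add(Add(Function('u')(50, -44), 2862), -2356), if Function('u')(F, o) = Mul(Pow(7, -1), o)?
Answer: Rational(3498, 7) ≈ 499.71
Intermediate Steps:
Function('u')(F, o) = Mul(Rational(1, 7), o)
Add(Add(Function('u')(50, -44), 2862), -2356) = Add(Add(Mul(Rational(1, 7), -44), 2862), -2356) = Add(Add(Rational(-44, 7), 2862), -2356) = Add(Rational(19990, 7), -2356) = Rational(3498, 7)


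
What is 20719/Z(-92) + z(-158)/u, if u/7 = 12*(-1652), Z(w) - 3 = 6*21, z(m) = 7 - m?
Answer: 958370969/5967024 ≈ 160.61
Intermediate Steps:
Z(w) = 129 (Z(w) = 3 + 6*21 = 3 + 126 = 129)
u = -138768 (u = 7*(12*(-1652)) = 7*(-19824) = -138768)
20719/Z(-92) + z(-158)/u = 20719/129 + (7 - 1*(-158))/(-138768) = 20719*(1/129) + (7 + 158)*(-1/138768) = 20719/129 + 165*(-1/138768) = 20719/129 - 55/46256 = 958370969/5967024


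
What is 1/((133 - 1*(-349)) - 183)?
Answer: 1/299 ≈ 0.0033445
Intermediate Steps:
1/((133 - 1*(-349)) - 183) = 1/((133 + 349) - 183) = 1/(482 - 183) = 1/299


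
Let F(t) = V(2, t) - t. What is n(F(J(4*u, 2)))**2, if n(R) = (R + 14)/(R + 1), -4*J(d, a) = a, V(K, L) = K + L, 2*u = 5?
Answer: 256/9 ≈ 28.444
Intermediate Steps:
u = 5/2 (u = (1/2)*5 = 5/2 ≈ 2.5000)
J(d, a) = -a/4
F(t) = 2 (F(t) = (2 + t) - t = 2)
n(R) = (14 + R)/(1 + R)
n(F(J(4*u, 2)))**2 = ((14 + 2)/(1 + 2))**2 = (16/3)**2 = 256/9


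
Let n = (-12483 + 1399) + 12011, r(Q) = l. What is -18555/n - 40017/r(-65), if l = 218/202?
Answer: -1249564718/33681 ≈ -37100.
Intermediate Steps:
l = 109/101 (l = 218*(1/202) = 109/101 ≈ 1.0792)
r(Q) = 109/101
n = 927 (n = -11084 + 12011 = 927)
-18555/n - 40017/r(-65) = -18555/927 - 40017/109/101 = -18555*1/927 - 40017*101/109 = -6185/309 - 4041717/109 = -1249564718/33681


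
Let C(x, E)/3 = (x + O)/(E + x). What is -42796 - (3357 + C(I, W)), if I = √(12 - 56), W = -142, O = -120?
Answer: -77725923/1684 + 11*I*√11/1684 ≈ -46156.0 + 0.021664*I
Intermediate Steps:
I = 2*I*√11 (I = √(-44) = 2*I*√11 ≈ 6.6332*I)
C(x, E) = 3*(-120 + x)/(E + x) (C(x, E) = 3*((x - 120)/(E + x)) = 3*((-120 + x)/(E + x)) = 3*(-120 + x)/(E + x))
-42796 - (3357 + C(I, W)) = -42796 - (3357 + 3*(-120 + 2*I*√11)/(-142 + 2*I*√11)) = -42796 + (-3357 - 3*(-120 + 2*I*√11)/(-142 + 2*I*√11)) = -46153 - 3*(-120 + 2*I*√11)/(-142 + 2*I*√11)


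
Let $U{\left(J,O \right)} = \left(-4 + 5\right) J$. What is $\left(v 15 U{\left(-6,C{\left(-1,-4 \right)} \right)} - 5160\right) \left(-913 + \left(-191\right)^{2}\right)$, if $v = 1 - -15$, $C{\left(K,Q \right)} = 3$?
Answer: $-234748800$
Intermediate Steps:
$U{\left(J,O \right)} = J$ ($U{\left(J,O \right)} = 1 J = J$)
$v = 16$ ($v = 1 + 15 = 16$)
$\left(v 15 U{\left(-6,C{\left(-1,-4 \right)} \right)} - 5160\right) \left(-913 + \left(-191\right)^{2}\right) = \left(16 \cdot 15 \left(-6\right) - 5160\right) \left(-913 + \left(-191\right)^{2}\right) = \left(240 \left(-6\right) - 5160\right) \left(-913 + 36481\right) = \left(-1440 - 5160\right) 35568 = \left(-6600\right) 35568 = -234748800$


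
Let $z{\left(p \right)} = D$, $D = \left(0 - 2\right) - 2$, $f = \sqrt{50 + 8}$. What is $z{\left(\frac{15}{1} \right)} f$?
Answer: $- 4 \sqrt{58} \approx -30.463$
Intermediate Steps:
$f = \sqrt{58} \approx 7.6158$
$D = -4$ ($D = -2 - 2 = -4$)
$z{\left(p \right)} = -4$
$z{\left(\frac{15}{1} \right)} f = - 4 \sqrt{58}$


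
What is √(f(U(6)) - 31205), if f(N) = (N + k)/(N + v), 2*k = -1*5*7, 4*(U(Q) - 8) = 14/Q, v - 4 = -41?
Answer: I*√3628512118/341 ≈ 176.65*I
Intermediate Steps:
v = -37 (v = 4 - 41 = -37)
U(Q) = 8 + 7/(2*Q) (U(Q) = 8 + (14/Q)/4 = 8 + 7/(2*Q))
k = -35/2 (k = (-1*5*7)/2 = (-5*7)/2 = (-1*35)/2 = (½)*(-35) = -35/2 ≈ -17.500)
f(N) = (-35/2 + N)/(-37 + N) (f(N) = (N - 35/2)/(N - 37) = (-35/2 + N)/(-37 + N))
√(f(U(6)) - 31205) = √((-35/2 + (8 + (7/2)/6))/(-37 + (8 + (7/2)/6)) - 31205) = √((-35/2 + (8 + (7/2)*(⅙)))/(-37 + (8 + (7/2)*(⅙))) - 31205) = √((-35/2 + (8 + 7/12))/(-37 + (8 + 7/12)) - 31205) = √((-35/2 + 103/12)/(-37 + 103/12) - 31205) = √(-107/12/(-341/12) - 31205) = √(-12/341*(-107/12) - 31205) = √(107/341 - 31205) = √(-10640798/341) = I*√3628512118/341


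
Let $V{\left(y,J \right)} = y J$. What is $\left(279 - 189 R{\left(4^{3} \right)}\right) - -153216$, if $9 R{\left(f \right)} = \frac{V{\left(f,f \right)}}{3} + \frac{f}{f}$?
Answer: $124802$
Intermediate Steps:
$V{\left(y,J \right)} = J y$
$R{\left(f \right)} = \frac{1}{9} + \frac{f^{2}}{27}$ ($R{\left(f \right)} = \frac{\frac{f f}{3} + \frac{f}{f}}{9} = \frac{f^{2} \cdot \frac{1}{3} + 1}{9} = \frac{\frac{f^{2}}{3} + 1}{9} = \frac{1 + \frac{f^{2}}{3}}{9} = \frac{1}{9} + \frac{f^{2}}{27}$)
$\left(279 - 189 R{\left(4^{3} \right)}\right) - -153216 = \left(279 - 189 \left(\frac{1}{9} + \frac{\left(4^{3}\right)^{2}}{27}\right)\right) - -153216 = \left(279 - 189 \left(\frac{1}{9} + \frac{64^{2}}{27}\right)\right) + 153216 = \left(279 - 189 \left(\frac{1}{9} + \frac{1}{27} \cdot 4096\right)\right) + 153216 = \left(279 - 189 \left(\frac{1}{9} + \frac{4096}{27}\right)\right) + 153216 = \left(279 - 28693\right) + 153216 = -28414 + 153216 = 124802$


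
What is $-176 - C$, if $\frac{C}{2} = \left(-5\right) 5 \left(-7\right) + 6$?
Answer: $-538$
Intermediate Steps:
$C = 362$ ($C = 2 \left(\left(-5\right) 5 \left(-7\right) + 6\right) = 2 \left(\left(-25\right) \left(-7\right) + 6\right) = 2 \left(175 + 6\right) = 2 \cdot 181 = 362$)
$-176 - C = -176 - 362 = -538$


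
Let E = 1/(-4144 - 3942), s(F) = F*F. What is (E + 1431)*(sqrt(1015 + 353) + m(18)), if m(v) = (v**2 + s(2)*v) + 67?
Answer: 5357403095/8086 + 34713195*sqrt(38)/4043 ≈ 7.1548e+5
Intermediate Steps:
s(F) = F**2
m(v) = 67 + v**2 + 4*v (m(v) = (v**2 + 2**2*v) + 67 = (v**2 + 4*v) + 67 = 67 + v**2 + 4*v)
E = -1/8086 (E = 1/(-8086) = -1/8086 ≈ -0.00012367)
(E + 1431)*(sqrt(1015 + 353) + m(18)) = (-1/8086 + 1431)*(sqrt(1015 + 353) + (67 + 18**2 + 4*18)) = 11571065*(sqrt(1368) + (67 + 324 + 72))/8086 = 11571065*(6*sqrt(38) + 463)/8086 = 11571065*(463 + 6*sqrt(38))/8086 = 5357403095/8086 + 34713195*sqrt(38)/4043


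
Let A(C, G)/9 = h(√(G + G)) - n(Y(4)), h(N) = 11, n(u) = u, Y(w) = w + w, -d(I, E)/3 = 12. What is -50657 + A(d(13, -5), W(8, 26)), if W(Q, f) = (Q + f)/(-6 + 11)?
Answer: -50630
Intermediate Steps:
W(Q, f) = Q/5 + f/5 (W(Q, f) = (Q + f)/5 = (Q + f)*(⅕) = Q/5 + f/5)
d(I, E) = -36 (d(I, E) = -3*12 = -36)
Y(w) = 2*w
A(C, G) = 27 (A(C, G) = 9*(11 - 2*4) = 9*(11 - 1*8) = 9*(11 - 8) = 9*3 = 27)
-50657 + A(d(13, -5), W(8, 26)) = -50657 + 27 = -50630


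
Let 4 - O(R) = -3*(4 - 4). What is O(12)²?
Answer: 16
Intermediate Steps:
O(R) = 4 (O(R) = 4 - (-3)*(4 - 4) = 4 - (-3)*0 = 4 - 1*0 = 4 + 0 = 4)
O(12)² = 4² = 16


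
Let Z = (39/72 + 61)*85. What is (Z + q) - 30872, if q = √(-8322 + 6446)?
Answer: -615383/24 + 2*I*√469 ≈ -25641.0 + 43.313*I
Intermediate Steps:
q = 2*I*√469 (q = √(-1876) = 2*I*√469 ≈ 43.313*I)
Z = 125545/24 (Z = (39*(1/72) + 61)*85 = (13/24 + 61)*85 = (1477/24)*85 = 125545/24 ≈ 5231.0)
(Z + q) - 30872 = (125545/24 + 2*I*√469) - 30872 = -615383/24 + 2*I*√469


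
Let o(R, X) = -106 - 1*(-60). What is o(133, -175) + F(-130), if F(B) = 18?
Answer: -28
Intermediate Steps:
o(R, X) = -46 (o(R, X) = -106 + 60 = -46)
o(133, -175) + F(-130) = -46 + 18 = -28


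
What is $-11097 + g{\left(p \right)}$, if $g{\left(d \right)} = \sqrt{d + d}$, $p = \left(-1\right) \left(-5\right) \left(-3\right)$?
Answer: $-11097 + i \sqrt{30} \approx -11097.0 + 5.4772 i$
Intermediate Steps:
$p = -15$ ($p = 5 \left(-3\right) = -15$)
$g{\left(d \right)} = \sqrt{2} \sqrt{d}$ ($g{\left(d \right)} = \sqrt{2 d} = \sqrt{2} \sqrt{d}$)
$-11097 + g{\left(p \right)} = -11097 + \sqrt{2} \sqrt{-15} = -11097 + \sqrt{2} i \sqrt{15} = -11097 + i \sqrt{30}$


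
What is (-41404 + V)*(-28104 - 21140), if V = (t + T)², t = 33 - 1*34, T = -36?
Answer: 1971483540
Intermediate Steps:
t = -1 (t = 33 - 34 = -1)
V = 1369 (V = (-1 - 36)² = (-37)² = 1369)
(-41404 + V)*(-28104 - 21140) = (-41404 + 1369)*(-28104 - 21140) = -40035*(-49244) = 1971483540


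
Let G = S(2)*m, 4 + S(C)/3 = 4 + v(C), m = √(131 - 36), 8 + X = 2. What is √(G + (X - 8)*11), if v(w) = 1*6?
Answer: √(-154 + 18*√95) ≈ 4.6306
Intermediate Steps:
X = -6 (X = -8 + 2 = -6)
v(w) = 6
m = √95 ≈ 9.7468
S(C) = 18 (S(C) = -12 + 3*(4 + 6) = -12 + 3*10 = -12 + 30 = 18)
G = 18*√95 ≈ 175.44
√(G + (X - 8)*11) = √(18*√95 + (-6 - 8)*11) = √(18*√95 - 14*11) = √(18*√95 - 154) = √(-154 + 18*√95)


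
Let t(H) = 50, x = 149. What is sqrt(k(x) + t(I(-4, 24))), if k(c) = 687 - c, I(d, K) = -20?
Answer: 14*sqrt(3) ≈ 24.249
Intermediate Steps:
sqrt(k(x) + t(I(-4, 24))) = sqrt((687 - 1*149) + 50) = sqrt((687 - 149) + 50) = sqrt(538 + 50) = sqrt(588) = 14*sqrt(3)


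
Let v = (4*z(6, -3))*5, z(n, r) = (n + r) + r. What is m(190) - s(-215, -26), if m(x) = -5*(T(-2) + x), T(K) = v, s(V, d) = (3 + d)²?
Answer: -1479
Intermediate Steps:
z(n, r) = n + 2*r
v = 0 (v = (4*(6 + 2*(-3)))*5 = (4*(6 - 6))*5 = (4*0)*5 = 0*5 = 0)
T(K) = 0
m(x) = -5*x (m(x) = -5*(0 + x) = -5*x)
m(190) - s(-215, -26) = -5*190 - (3 - 26)² = -950 - 1*(-23)² = -950 - 1*529 = -950 - 529 = -1479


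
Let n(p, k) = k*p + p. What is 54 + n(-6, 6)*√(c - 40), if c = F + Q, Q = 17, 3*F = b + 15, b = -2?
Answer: 54 - 28*I*√42 ≈ 54.0 - 181.46*I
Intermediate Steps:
F = 13/3 (F = (-2 + 15)/3 = (⅓)*13 = 13/3 ≈ 4.3333)
n(p, k) = p + k*p
c = 64/3 (c = 13/3 + 17 = 64/3 ≈ 21.333)
54 + n(-6, 6)*√(c - 40) = 54 + (-6*(1 + 6))*√(64/3 - 40) = 54 + (-6*7)*√(-56/3) = 54 - 28*I*√42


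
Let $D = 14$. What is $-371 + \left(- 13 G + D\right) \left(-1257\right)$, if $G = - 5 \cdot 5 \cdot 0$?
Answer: $-17969$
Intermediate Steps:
$G = 0$ ($G = \left(-5\right) 0 = 0$)
$-371 + \left(- 13 G + D\right) \left(-1257\right) = -371 + \left(\left(-13\right) 0 + 14\right) \left(-1257\right) = -371 + \left(0 + 14\right) \left(-1257\right) = -371 + 14 \left(-1257\right) = -371 - 17598 = -17969$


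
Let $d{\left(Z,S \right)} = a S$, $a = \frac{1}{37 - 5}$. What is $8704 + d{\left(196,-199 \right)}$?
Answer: $\frac{278329}{32} \approx 8697.8$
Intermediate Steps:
$a = \frac{1}{32} \approx 0.03125$
$d{\left(Z,S \right)} = \frac{S}{32}$
$8704 + d{\left(196,-199 \right)} = 8704 + \frac{1}{32} \left(-199\right) = 8704 - \frac{199}{32} = \frac{278329}{32}$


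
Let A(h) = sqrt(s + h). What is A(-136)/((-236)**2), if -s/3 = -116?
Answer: sqrt(53)/27848 ≈ 0.00026142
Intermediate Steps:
s = 348 (s = -3*(-116) = 348)
A(h) = sqrt(348 + h)
A(-136)/((-236)**2) = sqrt(348 - 136)/((-236)**2) = sqrt(212)/55696 = (2*sqrt(53))*(1/55696) = sqrt(53)/27848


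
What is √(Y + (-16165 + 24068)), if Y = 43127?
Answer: 27*√70 ≈ 225.90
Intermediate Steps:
√(Y + (-16165 + 24068)) = √(43127 + (-16165 + 24068)) = √(43127 + 7903) = √51030 = 27*√70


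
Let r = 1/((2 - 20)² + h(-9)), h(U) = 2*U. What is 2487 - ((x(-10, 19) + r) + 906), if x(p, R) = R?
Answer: 477971/306 ≈ 1562.0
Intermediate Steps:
r = 1/306 (r = 1/((2 - 20)² + 2*(-9)) = 1/((-18)² - 18) = 1/(324 - 18) = 1/306 ≈ 0.0032680)
2487 - ((x(-10, 19) + r) + 906) = 2487 - ((19 + 1/306) + 906) = 2487 - (5815/306 + 906) = 2487 - 1*283051/306 = 2487 - 283051/306 = 477971/306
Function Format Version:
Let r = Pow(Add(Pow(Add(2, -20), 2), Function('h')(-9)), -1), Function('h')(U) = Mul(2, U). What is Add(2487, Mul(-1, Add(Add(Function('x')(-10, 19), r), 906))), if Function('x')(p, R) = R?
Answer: Rational(477971, 306) ≈ 1562.0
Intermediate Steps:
r = Rational(1, 306) (r = Pow(Add(Pow(Add(2, -20), 2), Mul(2, -9)), -1) = Pow(Add(Pow(-18, 2), -18), -1) = Pow(Add(324, -18), -1) = Pow(306, -1) = Rational(1, 306) ≈ 0.0032680)
Add(2487, Mul(-1, Add(Add(Function('x')(-10, 19), r), 906))) = Add(2487, Mul(-1, Add(Add(19, Rational(1, 306)), 906))) = Add(2487, Mul(-1, Add(Rational(5815, 306), 906))) = Add(2487, Mul(-1, Rational(283051, 306))) = Add(2487, Rational(-283051, 306)) = Rational(477971, 306)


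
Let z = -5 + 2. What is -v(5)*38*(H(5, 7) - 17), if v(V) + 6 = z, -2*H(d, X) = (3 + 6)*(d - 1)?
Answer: -11970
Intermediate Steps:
H(d, X) = 9/2 - 9*d/2 (H(d, X) = -(3 + 6)*(d - 1)/2 = -9*(-1 + d)/2 = -(-9 + 9*d)/2 = 9/2 - 9*d/2)
z = -3
v(V) = -9 (v(V) = -6 - 3 = -9)
-v(5)*38*(H(5, 7) - 17) = -(-9)*38*((9/2 - 9/2*5) - 17) = -(-9)*38*((9/2 - 45/2) - 17) = -(-9)*38*(-18 - 17) = -(-9)*38*(-35) = -(-9)*(-1330) = -1*11970 = -11970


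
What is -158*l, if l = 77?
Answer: -12166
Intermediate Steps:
-158*l = -158*77 = -12166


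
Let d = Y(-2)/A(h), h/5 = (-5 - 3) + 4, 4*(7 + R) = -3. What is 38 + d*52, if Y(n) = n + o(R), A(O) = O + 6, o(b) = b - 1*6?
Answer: 193/2 ≈ 96.500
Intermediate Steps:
R = -31/4 (R = -7 + (¼)*(-3) = -7 - ¾ = -31/4 ≈ -7.7500)
o(b) = -6 + b (o(b) = b - 6 = -6 + b)
h = -20 (h = 5*((-5 - 3) + 4) = 5*(-8 + 4) = 5*(-4) = -20)
A(O) = 6 + O
Y(n) = -55/4 + n (Y(n) = n + (-6 - 31/4) = n - 55/4 = -55/4 + n)
d = 9/8 (d = (-55/4 - 2)/(6 - 20) = -63/4/(-14) = -63/4*(-1/14) = 9/8 ≈ 1.1250)
38 + d*52 = 38 + (9/8)*52 = 38 + 117/2 = 193/2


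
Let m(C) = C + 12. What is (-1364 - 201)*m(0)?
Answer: -18780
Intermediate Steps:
m(C) = 12 + C
(-1364 - 201)*m(0) = (-1364 - 201)*(12 + 0) = -1565*12 = -18780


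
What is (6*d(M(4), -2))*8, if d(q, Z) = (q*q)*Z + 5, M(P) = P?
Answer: -1296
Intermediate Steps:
d(q, Z) = 5 + Z*q**2 (d(q, Z) = q**2*Z + 5 = Z*q**2 + 5 = 5 + Z*q**2)
(6*d(M(4), -2))*8 = (6*(5 - 2*4**2))*8 = (6*(5 - 2*16))*8 = (6*(5 - 32))*8 = (6*(-27))*8 = -162*8 = -1296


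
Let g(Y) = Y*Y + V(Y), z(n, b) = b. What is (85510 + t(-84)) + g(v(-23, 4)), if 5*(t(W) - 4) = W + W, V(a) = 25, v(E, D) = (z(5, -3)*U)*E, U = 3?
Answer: 641772/5 ≈ 1.2835e+5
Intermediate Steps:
v(E, D) = -9*E (v(E, D) = (-3*3)*E = -9*E)
t(W) = 4 + 2*W/5 (t(W) = 4 + (W + W)/5 = 4 + (2*W)/5 = 4 + 2*W/5)
g(Y) = 25 + Y² (g(Y) = Y*Y + 25 = Y² + 25 = 25 + Y²)
(85510 + t(-84)) + g(v(-23, 4)) = (85510 + (4 + (⅖)*(-84))) + (25 + (-9*(-23))²) = (85510 + (4 - 168/5)) + (25 + 207²) = (85510 - 148/5) + (25 + 42849) = 427402/5 + 42874 = 641772/5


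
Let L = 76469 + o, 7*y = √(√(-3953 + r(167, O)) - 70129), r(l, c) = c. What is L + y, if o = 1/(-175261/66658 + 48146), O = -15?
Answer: 245399788437141/3209140807 + √(-70129 + 8*I*√62)/7 ≈ 76469.0 + 37.831*I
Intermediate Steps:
o = 66658/3209140807 (o = 1/(-175261*1/66658 + 48146) = 1/(-175261/66658 + 48146) = 1/(3209140807/66658) = 66658/3209140807 ≈ 2.0771e-5)
y = √(-70129 + 8*I*√62)/7 (y = √(√(-3953 - 15) - 70129)/7 = √(√(-3968) - 70129)/7 = √(8*I*√62 - 70129)/7 = √(-70129 + 8*I*√62)/7 ≈ 0.016991 + 37.831*I)
L = 245399788437141/3209140807 (L = 76469 + 66658/3209140807 = 245399788437141/3209140807 ≈ 76469.)
L + y = 245399788437141/3209140807 + √(-70129 + 8*I*√62)/7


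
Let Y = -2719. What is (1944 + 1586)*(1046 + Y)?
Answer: -5905690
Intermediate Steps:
(1944 + 1586)*(1046 + Y) = (1944 + 1586)*(1046 - 2719) = 3530*(-1673) = -5905690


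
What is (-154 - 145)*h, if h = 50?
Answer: -14950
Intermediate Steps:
(-154 - 145)*h = (-154 - 145)*50 = -299*50 = -14950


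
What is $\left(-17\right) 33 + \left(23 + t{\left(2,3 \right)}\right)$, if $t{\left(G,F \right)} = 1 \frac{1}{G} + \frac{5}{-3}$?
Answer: $- \frac{3235}{6} \approx -539.17$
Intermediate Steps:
$t{\left(G,F \right)} = - \frac{5}{3} + \frac{1}{G}$ ($t{\left(G,F \right)} = \frac{1}{G} + 5 \left(- \frac{1}{3}\right) = \frac{1}{G} - \frac{5}{3} = - \frac{5}{3} + \frac{1}{G}$)
$\left(-17\right) 33 + \left(23 + t{\left(2,3 \right)}\right) = \left(-17\right) 33 + \left(23 - \left(\frac{5}{3} - \frac{1}{2}\right)\right) = -561 + \left(23 + \left(- \frac{5}{3} + \frac{1}{2}\right)\right) = -561 + \left(23 - \frac{7}{6}\right) = -561 + \frac{131}{6} = - \frac{3235}{6}$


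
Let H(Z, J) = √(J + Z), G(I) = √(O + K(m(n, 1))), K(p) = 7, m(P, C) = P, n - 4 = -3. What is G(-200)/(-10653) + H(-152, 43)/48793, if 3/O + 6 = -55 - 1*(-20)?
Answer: -2*√2911/436773 + I*√109/48793 ≈ -0.00024706 + 0.00021397*I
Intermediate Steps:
n = 1 (n = 4 - 3 = 1)
O = -3/41 (O = 3/(-6 + (-55 - 1*(-20))) = 3/(-6 + (-55 + 20)) = 3/(-6 - 35) = 3/(-41) = 3*(-1/41) = -3/41 ≈ -0.073171)
G(I) = 2*√2911/41 (G(I) = √(-3/41 + 7) = √(284/41) = 2*√2911/41)
G(-200)/(-10653) + H(-152, 43)/48793 = (2*√2911/41)/(-10653) + √(43 - 152)/48793 = (2*√2911/41)*(-1/10653) + √(-109)*(1/48793) = -2*√2911/436773 + (I*√109)*(1/48793) = -2*√2911/436773 + I*√109/48793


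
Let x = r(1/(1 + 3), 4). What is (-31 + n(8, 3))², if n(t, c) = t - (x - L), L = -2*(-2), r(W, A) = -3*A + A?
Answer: 121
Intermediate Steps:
r(W, A) = -2*A
x = -8 (x = -2*4 = -8)
L = 4
n(t, c) = 12 + t (n(t, c) = t - (-8 - 1*4) = t - (-8 - 4) = t - 1*(-12) = t + 12 = 12 + t)
(-31 + n(8, 3))² = (-31 + (12 + 8))² = (-31 + 20)² = (-11)² = 121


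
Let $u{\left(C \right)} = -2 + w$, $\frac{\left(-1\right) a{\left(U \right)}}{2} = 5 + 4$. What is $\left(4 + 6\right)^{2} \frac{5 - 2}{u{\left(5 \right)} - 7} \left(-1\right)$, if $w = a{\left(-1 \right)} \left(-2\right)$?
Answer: $- \frac{100}{9} \approx -11.111$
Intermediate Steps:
$a{\left(U \right)} = -18$ ($a{\left(U \right)} = - 2 \left(5 + 4\right) = \left(-2\right) 9 = -18$)
$w = 36$ ($w = \left(-18\right) \left(-2\right) = 36$)
$u{\left(C \right)} = 34$ ($u{\left(C \right)} = -2 + 36 = 34$)
$\left(4 + 6\right)^{2} \frac{5 - 2}{u{\left(5 \right)} - 7} \left(-1\right) = \left(4 + 6\right)^{2} \frac{5 - 2}{34 - 7} \left(-1\right) = 10^{2} \cdot \frac{3}{27} \left(-1\right) = 100 \cdot 3 \cdot \frac{1}{27} \left(-1\right) = 100 \cdot \frac{1}{9} \left(-1\right) = \frac{100}{9} \left(-1\right) = - \frac{100}{9}$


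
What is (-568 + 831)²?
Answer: 69169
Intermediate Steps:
(-568 + 831)² = 263² = 69169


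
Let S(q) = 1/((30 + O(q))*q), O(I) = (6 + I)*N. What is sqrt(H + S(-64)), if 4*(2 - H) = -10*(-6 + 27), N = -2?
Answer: 9*sqrt(917902)/1168 ≈ 7.3824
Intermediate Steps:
H = 109/2 (H = 2 - (-5)*(-6 + 27)/2 = 2 - (-5)*21/2 = 2 - 1/4*(-210) = 2 + 105/2 = 109/2 ≈ 54.500)
O(I) = -12 - 2*I (O(I) = (6 + I)*(-2) = -12 - 2*I)
S(q) = 1/(q*(18 - 2*q)) (S(q) = 1/((30 + (-12 - 2*q))*q) = 1/((18 - 2*q)*q) = 1/(q*(18 - 2*q)))
sqrt(H + S(-64)) = sqrt(109/2 - 1/2/(-64*(-9 - 64))) = sqrt(109/2 - 1/2*(-1/64)/(-73)) = sqrt(109/2 - 1/2*(-1/64)*(-1/73)) = sqrt(109/2 - 1/9344) = sqrt(509247/9344) = 9*sqrt(917902)/1168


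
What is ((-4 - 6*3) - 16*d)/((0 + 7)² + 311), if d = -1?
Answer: -1/60 ≈ -0.016667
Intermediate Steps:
((-4 - 6*3) - 16*d)/((0 + 7)² + 311) = ((-4 - 6*3) - 16*(-1))/((0 + 7)² + 311) = ((-4 - 18) + 16)/(7² + 311) = (-22 + 16)/(49 + 311) = -6/360 = -6*1/360 = -1/60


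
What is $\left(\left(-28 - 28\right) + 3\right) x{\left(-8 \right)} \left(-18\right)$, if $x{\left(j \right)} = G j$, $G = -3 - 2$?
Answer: $38160$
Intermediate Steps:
$G = -5$ ($G = -3 - 2 = -5$)
$x{\left(j \right)} = - 5 j$
$\left(\left(-28 - 28\right) + 3\right) x{\left(-8 \right)} \left(-18\right) = \left(\left(-28 - 28\right) + 3\right) \left(\left(-5\right) \left(-8\right)\right) \left(-18\right) = \left(-56 + 3\right) 40 \left(-18\right) = \left(-53\right) 40 \left(-18\right) = \left(-2120\right) \left(-18\right) = 38160$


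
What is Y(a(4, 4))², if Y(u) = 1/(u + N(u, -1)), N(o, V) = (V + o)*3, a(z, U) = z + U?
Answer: 1/841 ≈ 0.0011891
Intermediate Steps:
a(z, U) = U + z
N(o, V) = 3*V + 3*o
Y(u) = 1/(-3 + 4*u) (Y(u) = 1/(u + (3*(-1) + 3*u)) = 1/(u + (-3 + 3*u)) = 1/(-3 + 4*u))
Y(a(4, 4))² = (1/(-3 + 4*(4 + 4)))² = (1/(-3 + 4*8))² = (1/(-3 + 32))² = (1/29)² = 1/841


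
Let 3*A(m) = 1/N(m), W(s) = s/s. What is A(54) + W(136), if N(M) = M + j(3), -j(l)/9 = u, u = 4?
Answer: 55/54 ≈ 1.0185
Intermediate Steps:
j(l) = -36 (j(l) = -9*4 = -36)
W(s) = 1
N(M) = -36 + M (N(M) = M - 36 = -36 + M)
A(m) = 1/(3*(-36 + m))
A(54) + W(136) = 1/(3*(-36 + 54)) + 1 = (⅓)/18 + 1 = (⅓)*(1/18) + 1 = 1/54 + 1 = 55/54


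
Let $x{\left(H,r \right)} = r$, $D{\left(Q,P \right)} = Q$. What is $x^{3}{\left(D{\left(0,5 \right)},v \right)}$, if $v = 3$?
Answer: $27$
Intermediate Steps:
$x^{3}{\left(D{\left(0,5 \right)},v \right)} = 3^{3} = 27$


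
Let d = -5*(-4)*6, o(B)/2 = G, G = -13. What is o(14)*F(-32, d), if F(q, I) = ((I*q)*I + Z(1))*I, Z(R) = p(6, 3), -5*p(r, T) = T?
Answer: 1437697872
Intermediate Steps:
p(r, T) = -T/5
Z(R) = -⅗ (Z(R) = -⅕*3 = -⅗)
o(B) = -26 (o(B) = 2*(-13) = -26)
d = 120 (d = 20*6 = 120)
F(q, I) = I*(-⅗ + q*I²) (F(q, I) = ((I*q)*I - ⅗)*I = (q*I² - ⅗)*I = (-⅗ + q*I²)*I = I*(-⅗ + q*I²))
o(14)*F(-32, d) = -3120*(-⅗ - 32*120²) = -3120*(-⅗ - 32*14400) = -3120*(-⅗ - 460800) = -3120*(-2304003)/5 = -26*(-55296072) = 1437697872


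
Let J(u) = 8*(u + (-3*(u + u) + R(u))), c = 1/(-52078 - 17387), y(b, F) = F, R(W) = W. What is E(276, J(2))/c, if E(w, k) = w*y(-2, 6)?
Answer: -115034040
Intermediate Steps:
c = -1/69465 (c = 1/(-69465) = -1/69465 ≈ -1.4396e-5)
J(u) = -32*u (J(u) = 8*(u + (-3*(u + u) + u)) = 8*(u + (-6*u + u)) = 8*(u - 5*u) = 8*(-4*u) = -32*u)
E(w, k) = 6*w (E(w, k) = w*6 = 6*w)
E(276, J(2))/c = (6*276)/(-1/69465) = 1656*(-69465) = -115034040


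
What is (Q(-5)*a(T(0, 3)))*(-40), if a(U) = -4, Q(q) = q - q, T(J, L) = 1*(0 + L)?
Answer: 0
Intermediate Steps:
T(J, L) = L (T(J, L) = 1*L = L)
Q(q) = 0
(Q(-5)*a(T(0, 3)))*(-40) = (0*(-4))*(-40) = 0*(-40) = 0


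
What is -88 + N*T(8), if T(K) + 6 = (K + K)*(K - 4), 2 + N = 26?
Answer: 1304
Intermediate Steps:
N = 24 (N = -2 + 26 = 24)
T(K) = -6 + 2*K*(-4 + K) (T(K) = -6 + (K + K)*(K - 4) = -6 + (2*K)*(-4 + K) = -6 + 2*K*(-4 + K))
-88 + N*T(8) = -88 + 24*(-6 - 8*8 + 2*8²) = -88 + 24*(-6 - 64 + 2*64) = -88 + 24*(-6 - 64 + 128) = -88 + 24*58 = -88 + 1392 = 1304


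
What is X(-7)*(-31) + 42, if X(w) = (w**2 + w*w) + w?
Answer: -2779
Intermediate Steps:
X(w) = w + 2*w**2 (X(w) = (w**2 + w**2) + w = 2*w**2 + w = w + 2*w**2)
X(-7)*(-31) + 42 = -7*(1 + 2*(-7))*(-31) + 42 = -7*(1 - 14)*(-31) + 42 = -7*(-13)*(-31) + 42 = 91*(-31) + 42 = -2821 + 42 = -2779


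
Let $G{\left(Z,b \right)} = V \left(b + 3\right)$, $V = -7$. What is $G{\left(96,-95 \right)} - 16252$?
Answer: $-15608$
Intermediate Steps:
$G{\left(Z,b \right)} = -21 - 7 b$ ($G{\left(Z,b \right)} = - 7 \left(b + 3\right) = - 7 \left(3 + b\right) = -21 - 7 b$)
$G{\left(96,-95 \right)} - 16252 = \left(-21 - -665\right) - 16252 = \left(-21 + 665\right) - 16252 = 644 - 16252 = -15608$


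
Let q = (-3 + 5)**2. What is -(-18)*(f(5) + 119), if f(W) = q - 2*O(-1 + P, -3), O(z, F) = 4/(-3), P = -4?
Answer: 2262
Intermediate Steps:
q = 4 (q = 2**2 = 4)
O(z, F) = -4/3 (O(z, F) = 4*(-1/3) = -4/3)
f(W) = 20/3 (f(W) = 4 - 2*(-4/3) = 4 + 8/3 = 20/3)
-(-18)*(f(5) + 119) = -(-18)*(20/3 + 119) = -(-18)*377/3 = -1*(-2262) = 2262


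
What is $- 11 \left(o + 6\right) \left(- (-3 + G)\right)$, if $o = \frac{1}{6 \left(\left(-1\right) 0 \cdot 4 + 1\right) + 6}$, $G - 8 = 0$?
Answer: $\frac{4015}{12} \approx 334.58$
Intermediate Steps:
$G = 8$ ($G = 8 + 0 = 8$)
$o = \frac{1}{12}$ ($o = \frac{1}{6 \left(0 \cdot 4 + 1\right) + 6} = \frac{1}{6 \left(0 + 1\right) + 6} = \frac{1}{6 \cdot 1 + 6} = \frac{1}{6 + 6} = \frac{1}{12} \approx 0.083333$)
$- 11 \left(o + 6\right) \left(- (-3 + G)\right) = - 11 \left(\frac{1}{12} + 6\right) \left(- (-3 + 8)\right) = - 11 \frac{73 \left(\left(-1\right) 5\right)}{12} = - 11 \cdot \frac{73}{12} \left(-5\right) = \left(-11\right) \left(- \frac{365}{12}\right) = \frac{4015}{12}$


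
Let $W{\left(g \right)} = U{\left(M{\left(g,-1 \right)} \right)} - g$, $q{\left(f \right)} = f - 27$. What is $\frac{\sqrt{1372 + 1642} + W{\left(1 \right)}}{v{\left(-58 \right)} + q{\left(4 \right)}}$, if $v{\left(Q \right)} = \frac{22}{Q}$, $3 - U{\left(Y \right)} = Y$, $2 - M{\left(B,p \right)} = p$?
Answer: $\frac{29}{678} - \frac{29 \sqrt{3014}}{678} \approx -2.3055$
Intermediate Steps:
$M{\left(B,p \right)} = 2 - p$
$U{\left(Y \right)} = 3 - Y$
$q{\left(f \right)} = -27 + f$ ($q{\left(f \right)} = f - 27 = -27 + f$)
$W{\left(g \right)} = - g$ ($W{\left(g \right)} = \left(3 - \left(2 - -1\right)\right) - g = \left(3 - \left(2 + 1\right)\right) - g = \left(3 - 3\right) - g = 0 - g = - g$)
$\frac{\sqrt{1372 + 1642} + W{\left(1 \right)}}{v{\left(-58 \right)} + q{\left(4 \right)}} = \frac{\sqrt{1372 + 1642} - 1}{\frac{22}{-58} + \left(-27 + 4\right)} = \frac{\sqrt{3014} - 1}{22 \left(- \frac{1}{58}\right) - 23} = \frac{-1 + \sqrt{3014}}{- \frac{11}{29} - 23} = \frac{-1 + \sqrt{3014}}{- \frac{678}{29}} = \left(-1 + \sqrt{3014}\right) \left(- \frac{29}{678}\right) = \frac{29}{678} - \frac{29 \sqrt{3014}}{678}$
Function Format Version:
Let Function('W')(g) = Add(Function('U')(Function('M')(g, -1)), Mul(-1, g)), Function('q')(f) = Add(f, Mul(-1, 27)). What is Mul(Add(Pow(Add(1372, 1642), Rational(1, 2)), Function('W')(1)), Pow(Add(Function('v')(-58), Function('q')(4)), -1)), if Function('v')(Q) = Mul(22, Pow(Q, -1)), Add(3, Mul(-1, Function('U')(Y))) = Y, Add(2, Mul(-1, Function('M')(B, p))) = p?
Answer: Add(Rational(29, 678), Mul(Rational(-29, 678), Pow(3014, Rational(1, 2)))) ≈ -2.3055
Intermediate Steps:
Function('M')(B, p) = Add(2, Mul(-1, p))
Function('U')(Y) = Add(3, Mul(-1, Y))
Function('q')(f) = Add(-27, f) (Function('q')(f) = Add(f, -27) = Add(-27, f))
Function('W')(g) = Mul(-1, g) (Function('W')(g) = Add(Add(3, Mul(-1, Add(2, Mul(-1, -1)))), Mul(-1, g)) = Add(Add(3, Mul(-1, Add(2, 1))), Mul(-1, g)) = Add(Add(3, Mul(-1, 3)), Mul(-1, g)) = Add(Add(3, -3), Mul(-1, g)) = Add(0, Mul(-1, g)) = Mul(-1, g))
Mul(Add(Pow(Add(1372, 1642), Rational(1, 2)), Function('W')(1)), Pow(Add(Function('v')(-58), Function('q')(4)), -1)) = Mul(Add(Pow(Add(1372, 1642), Rational(1, 2)), Mul(-1, 1)), Pow(Add(Mul(22, Pow(-58, -1)), Add(-27, 4)), -1)) = Mul(Add(Pow(3014, Rational(1, 2)), -1), Pow(Add(Mul(22, Rational(-1, 58)), -23), -1)) = Mul(Add(-1, Pow(3014, Rational(1, 2))), Pow(Add(Rational(-11, 29), -23), -1)) = Mul(Add(-1, Pow(3014, Rational(1, 2))), Pow(Rational(-678, 29), -1)) = Mul(Add(-1, Pow(3014, Rational(1, 2))), Rational(-29, 678)) = Add(Rational(29, 678), Mul(Rational(-29, 678), Pow(3014, Rational(1, 2))))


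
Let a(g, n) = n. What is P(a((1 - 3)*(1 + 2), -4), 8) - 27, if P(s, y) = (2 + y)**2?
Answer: 73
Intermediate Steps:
P(a((1 - 3)*(1 + 2), -4), 8) - 27 = (2 + 8)**2 - 27 = 10**2 - 27 = 100 - 27 = 73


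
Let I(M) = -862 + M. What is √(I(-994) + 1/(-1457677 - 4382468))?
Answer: I*√7033681885162505/1946715 ≈ 43.081*I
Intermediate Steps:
√(I(-994) + 1/(-1457677 - 4382468)) = √((-862 - 994) + 1/(-1457677 - 4382468)) = √(-1856 + 1/(-5840145)) = √(-1856 - 1/5840145) = √(-10839309121/5840145) = I*√7033681885162505/1946715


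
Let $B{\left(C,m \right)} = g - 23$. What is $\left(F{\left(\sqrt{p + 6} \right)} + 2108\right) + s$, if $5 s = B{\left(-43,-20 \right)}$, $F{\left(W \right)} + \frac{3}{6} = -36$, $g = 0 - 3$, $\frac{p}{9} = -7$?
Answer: $\frac{20663}{10} \approx 2066.3$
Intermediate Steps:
$p = -63$ ($p = 9 \left(-7\right) = -63$)
$g = -3$ ($g = 0 - 3 = -3$)
$B{\left(C,m \right)} = -26$ ($B{\left(C,m \right)} = -3 - 23 = -26$)
$F{\left(W \right)} = - \frac{73}{2}$ ($F{\left(W \right)} = - \frac{1}{2} - 36 = - \frac{73}{2}$)
$s = - \frac{26}{5}$ ($s = \frac{1}{5} \left(-26\right) = - \frac{26}{5} \approx -5.2$)
$\left(F{\left(\sqrt{p + 6} \right)} + 2108\right) + s = \left(- \frac{73}{2} + 2108\right) - \frac{26}{5} = \frac{4143}{2} - \frac{26}{5} = \frac{20663}{10}$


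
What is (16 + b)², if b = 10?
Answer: 676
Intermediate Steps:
(16 + b)² = (16 + 10)² = 26² = 676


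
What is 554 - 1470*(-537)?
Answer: 789944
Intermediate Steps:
554 - 1470*(-537) = 554 + 789390 = 789944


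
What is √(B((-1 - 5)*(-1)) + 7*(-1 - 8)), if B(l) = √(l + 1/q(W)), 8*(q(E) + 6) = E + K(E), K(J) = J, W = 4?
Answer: √(-1575 + 5*√145)/5 ≈ 7.7841*I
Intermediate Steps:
q(E) = -6 + E/4 (q(E) = -6 + (E + E)/8 = -6 + (2*E)/8 = -6 + E/4)
B(l) = √(-⅕ + l) (B(l) = √(l + 1/(-6 + (¼)*4)) = √(l + 1/(-6 + 1)) = √(l + 1/(-5)) = √(l - ⅕) = √(-⅕ + l))
√(B((-1 - 5)*(-1)) + 7*(-1 - 8)) = √(√(-5 + 25*((-1 - 5)*(-1)))/5 + 7*(-1 - 8)) = √(√(-5 + 25*(-6*(-1)))/5 + 7*(-9)) = √(√(-5 + 25*6)/5 - 63) = √(√(-5 + 150)/5 - 63) = √(√145/5 - 63) = √(-63 + √145/5)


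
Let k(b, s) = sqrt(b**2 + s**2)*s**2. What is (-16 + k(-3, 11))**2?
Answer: 1903586 - 3872*sqrt(130) ≈ 1.8594e+6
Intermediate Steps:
k(b, s) = s**2*sqrt(b**2 + s**2)
(-16 + k(-3, 11))**2 = (-16 + 11**2*sqrt((-3)**2 + 11**2))**2 = (-16 + 121*sqrt(9 + 121))**2 = (-16 + 121*sqrt(130))**2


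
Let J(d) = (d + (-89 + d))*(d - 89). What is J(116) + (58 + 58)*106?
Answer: 16157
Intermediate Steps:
J(d) = (-89 + d)*(-89 + 2*d) (J(d) = (-89 + 2*d)*(-89 + d) = (-89 + d)*(-89 + 2*d))
J(116) + (58 + 58)*106 = (7921 - 267*116 + 2*116²) + (58 + 58)*106 = (7921 - 30972 + 2*13456) + 116*106 = (7921 - 30972 + 26912) + 12296 = 3861 + 12296 = 16157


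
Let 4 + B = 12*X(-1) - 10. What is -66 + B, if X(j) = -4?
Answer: -128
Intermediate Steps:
B = -62 (B = -4 + (12*(-4) - 10) = -4 + (-48 - 10) = -4 - 58 = -62)
-66 + B = -66 - 62 = -128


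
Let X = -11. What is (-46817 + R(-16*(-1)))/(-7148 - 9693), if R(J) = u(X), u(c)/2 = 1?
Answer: 46815/16841 ≈ 2.7798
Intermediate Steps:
u(c) = 2 (u(c) = 2*1 = 2)
R(J) = 2
(-46817 + R(-16*(-1)))/(-7148 - 9693) = (-46817 + 2)/(-7148 - 9693) = -46815/(-16841) = -46815*(-1/16841) = 46815/16841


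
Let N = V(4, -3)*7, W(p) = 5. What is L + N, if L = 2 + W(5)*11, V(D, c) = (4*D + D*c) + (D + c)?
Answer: 92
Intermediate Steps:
V(D, c) = c + 5*D + D*c
L = 57 (L = 2 + 5*11 = 2 + 55 = 57)
N = 35 (N = (-3 + 5*4 + 4*(-3))*7 = (-3 + 20 - 12)*7 = 5*7 = 35)
L + N = 57 + 35 = 92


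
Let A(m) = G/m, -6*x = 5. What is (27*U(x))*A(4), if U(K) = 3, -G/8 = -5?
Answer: 810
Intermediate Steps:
G = 40 (G = -8*(-5) = 40)
x = -⅚ (x = -⅙*5 = -⅚ ≈ -0.83333)
A(m) = 40/m
(27*U(x))*A(4) = (27*3)*(40/4) = 81*(40*(¼)) = 81*10 = 810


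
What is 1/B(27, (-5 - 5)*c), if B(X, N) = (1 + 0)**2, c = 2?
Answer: 1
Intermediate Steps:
B(X, N) = 1 (B(X, N) = 1**2 = 1)
1/B(27, (-5 - 5)*c) = 1/1 = 1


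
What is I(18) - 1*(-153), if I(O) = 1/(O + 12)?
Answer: 4591/30 ≈ 153.03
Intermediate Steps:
I(O) = 1/(12 + O)
I(18) - 1*(-153) = 1/(12 + 18) - 1*(-153) = 1/30 + 153 = 4591/30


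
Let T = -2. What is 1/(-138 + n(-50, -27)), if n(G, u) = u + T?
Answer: -1/167 ≈ -0.0059880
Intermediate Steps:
n(G, u) = -2 + u (n(G, u) = u - 2 = -2 + u)
1/(-138 + n(-50, -27)) = 1/(-138 + (-2 - 27)) = 1/(-138 - 29) = 1/(-167) = -1/167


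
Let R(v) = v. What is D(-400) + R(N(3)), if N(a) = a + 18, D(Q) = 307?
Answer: 328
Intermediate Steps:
N(a) = 18 + a
D(-400) + R(N(3)) = 307 + (18 + 3) = 307 + 21 = 328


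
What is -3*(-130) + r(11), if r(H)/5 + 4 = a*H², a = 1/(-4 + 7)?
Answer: 1715/3 ≈ 571.67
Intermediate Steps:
a = ⅓ (a = 1/3 = ⅓ ≈ 0.33333)
r(H) = -20 + 5*H²/3 (r(H) = -20 + 5*(H²/3) = -20 + 5*H²/3)
-3*(-130) + r(11) = -3*(-130) + (-20 + (5/3)*11²) = 390 + (-20 + (5/3)*121) = 390 + (-20 + 605/3) = 390 + 545/3 = 1715/3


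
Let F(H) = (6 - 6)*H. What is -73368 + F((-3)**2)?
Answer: -73368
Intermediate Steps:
F(H) = 0 (F(H) = 0*H = 0)
-73368 + F((-3)**2) = -73368 + 0 = -73368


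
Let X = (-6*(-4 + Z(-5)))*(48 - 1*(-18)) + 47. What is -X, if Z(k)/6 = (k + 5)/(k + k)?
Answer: -1631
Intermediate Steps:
Z(k) = 3*(5 + k)/k (Z(k) = 6*((k + 5)/(k + k)) = 6*((5 + k)/((2*k))) = 6*((5 + k)*(1/(2*k))) = 6*((5 + k)/(2*k)) = 3*(5 + k)/k)
X = 1631 (X = (-6*(-4 + (3 + 15/(-5))))*(48 - 1*(-18)) + 47 = (-6*(-4 + (3 + 15*(-⅕))))*(48 + 18) + 47 = -6*(-4 + (3 - 3))*66 + 47 = -6*(-4 + 0)*66 + 47 = -6*(-4)*66 + 47 = 24*66 + 47 = 1584 + 47 = 1631)
-X = -1*1631 = -1631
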